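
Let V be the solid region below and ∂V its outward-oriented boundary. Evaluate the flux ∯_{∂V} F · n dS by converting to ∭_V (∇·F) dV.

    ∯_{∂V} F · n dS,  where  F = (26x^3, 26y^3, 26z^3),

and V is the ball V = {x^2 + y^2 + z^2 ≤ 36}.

By the divergence theorem,

    ∯_{∂V} F · n dS = ∭_V (∇ · F) dV.

Compute the divergence:
    ∇ · F = ∂F_x/∂x + ∂F_y/∂y + ∂F_z/∂z = 78x^2 + 78y^2 + 78z^2.

In spherical coordinates, x = ρ sin(φ) cos(θ), y = ρ sin(φ) sin(θ), z = ρ cos(φ), dV = ρ^2 sin(φ) dρ dφ dθ, with 0 ≤ ρ ≤ 6, 0 ≤ φ ≤ π, 0 ≤ θ ≤ 2π.

The integrand, after substitution and multiplying by the volume element, becomes (78ρ^2) · ρ^2 sin(φ), so

    ∭_V (∇·F) dV = ∫_0^{2π} ∫_0^{π} ∫_0^{6} (78ρ^2) · ρ^2 sin(φ) dρ dφ dθ.

Inner (ρ from 0 to 6): 606528sin(φ)/5.
Middle (φ from 0 to π): 1213056/5.
Outer (θ from 0 to 2π): 2426112π/5.

Therefore ∯_{∂V} F · n dS = 2426112π/5.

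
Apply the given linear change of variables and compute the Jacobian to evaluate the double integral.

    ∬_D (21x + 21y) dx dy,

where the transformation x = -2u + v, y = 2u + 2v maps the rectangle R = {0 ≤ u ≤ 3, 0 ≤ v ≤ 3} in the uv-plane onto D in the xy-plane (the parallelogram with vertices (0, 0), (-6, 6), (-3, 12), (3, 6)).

Compute the Jacobian determinant of (x, y) with respect to (u, v):

    ∂(x,y)/∂(u,v) = | -2  1 | = (-2)(2) - (1)(2) = -6.
                   | 2  2 |

Its absolute value is |J| = 6 (the area scaling factor).

Substituting x = -2u + v, y = 2u + 2v into the integrand,

    21x + 21y → 63v,

so the integral becomes

    ∬_R (63v) · |J| du dv = ∫_0^3 ∫_0^3 (378v) dv du.

Inner (v): 1701.
Outer (u): 5103.

Therefore ∬_D (21x + 21y) dx dy = 5103.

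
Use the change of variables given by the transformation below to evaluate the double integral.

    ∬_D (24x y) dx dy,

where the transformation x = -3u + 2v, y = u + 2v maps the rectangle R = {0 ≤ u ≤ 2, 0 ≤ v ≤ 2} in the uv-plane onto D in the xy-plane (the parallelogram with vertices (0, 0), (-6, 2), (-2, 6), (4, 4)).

Compute the Jacobian determinant of (x, y) with respect to (u, v):

    ∂(x,y)/∂(u,v) = | -3  2 | = (-3)(2) - (2)(1) = -8.
                   | 1  2 |

Its absolute value is |J| = 8 (the area scaling factor).

Substituting x = -3u + 2v, y = u + 2v into the integrand,

    24x y → -72u^2 - 96u v + 96v^2,

so the integral becomes

    ∬_R (-72u^2 - 96u v + 96v^2) · |J| du dv = ∫_0^2 ∫_0^2 (-576u^2 - 768u v + 768v^2) dv du.

Inner (v): -1152u^2 - 1536u + 2048.
Outer (u): -2048.

Therefore ∬_D (24x y) dx dy = -2048.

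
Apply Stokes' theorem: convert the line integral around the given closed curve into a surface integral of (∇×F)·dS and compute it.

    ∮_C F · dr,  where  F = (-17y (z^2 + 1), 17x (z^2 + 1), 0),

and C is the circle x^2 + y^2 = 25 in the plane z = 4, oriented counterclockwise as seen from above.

Let S be the flat disk x^2 + y^2 ≤ 25 in the plane z = 4, with upward unit normal n̂ = ẑ. By Stokes' theorem,

    ∮_C F · dr = ∬_S (∇ × F) · n̂ dS = ∬_D (curl F)_z dA,

where D is the disk x^2 + y^2 ≤ 25.

Compute the curl of F = (-17y (z^2 + 1), 17x (z^2 + 1), 0):
    (∇ × F)_x = ∂F_z/∂y - ∂F_y/∂z = -34x z,
    (∇ × F)_y = ∂F_x/∂z - ∂F_z/∂x = -34y z,
    (∇ × F)_z = ∂F_y/∂x - ∂F_x/∂y = 34z^2 + 34.

On z = 4, (curl F)_z = 578.

Convert to polar (x = r cos θ, y = r sin θ, dA = r dr dθ); the integrand becomes 578, so

    ∬_D (curl F)_z dA = ∫_0^{2π} ∫_0^{5} (578) · r dr dθ.

Inner (r from 0 to 5): 7225.
Outer (θ from 0 to 2π): 14450π.

Therefore ∮_C F · dr = 14450π.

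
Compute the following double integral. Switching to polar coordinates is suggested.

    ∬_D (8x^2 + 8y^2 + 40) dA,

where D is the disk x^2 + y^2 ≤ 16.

The region D is 0 ≤ r ≤ 4, 0 ≤ θ ≤ 2π in polar coordinates, where x = r cos(θ), y = r sin(θ), and dA = r dr dθ.

Under the substitution, the integrand becomes 8r^2 + 40, so

    ∬_D (8x^2 + 8y^2 + 40) dA = ∫_{0}^{2π} ∫_{0}^{4} (8r^2 + 40) · r dr dθ.

Inner integral (in r): ∫_{0}^{4} (8r^2 + 40) · r dr = 832.

Outer integral (in θ): ∫_{0}^{2π} (832) dθ = 1664π.

Therefore ∬_D (8x^2 + 8y^2 + 40) dA = 1664π.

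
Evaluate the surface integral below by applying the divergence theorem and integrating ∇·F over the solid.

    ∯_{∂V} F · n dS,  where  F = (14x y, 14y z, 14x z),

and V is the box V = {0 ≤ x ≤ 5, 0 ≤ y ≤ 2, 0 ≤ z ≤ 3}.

By the divergence theorem,

    ∯_{∂V} F · n dS = ∭_V (∇ · F) dV.

Compute the divergence:
    ∇ · F = ∂F_x/∂x + ∂F_y/∂y + ∂F_z/∂z = 14y + 14z + 14x = 14x + 14y + 14z.

V is a rectangular box, so dV = dx dy dz with 0 ≤ x ≤ 5, 0 ≤ y ≤ 2, 0 ≤ z ≤ 3.

Integrate (14x + 14y + 14z) over V as an iterated integral:

    ∭_V (∇·F) dV = ∫_0^{5} ∫_0^{2} ∫_0^{3} (14x + 14y + 14z) dz dy dx.

Inner (z from 0 to 3): 42x + 42y + 63.
Middle (y from 0 to 2): 84x + 210.
Outer (x from 0 to 5): 2100.

Therefore ∯_{∂V} F · n dS = 2100.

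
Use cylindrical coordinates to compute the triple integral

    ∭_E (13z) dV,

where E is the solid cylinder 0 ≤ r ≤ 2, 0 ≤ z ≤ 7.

In cylindrical coordinates, x = r cos(θ), y = r sin(θ), z = z, and dV = r dr dθ dz.

The integrand becomes 13z, so

    ∭_E (13z) dV = ∫_{0}^{2π} ∫_{0}^{2} ∫_{0}^{7} (13z) · r dz dr dθ.

Inner (z): 637r/2.
Middle (r from 0 to 2): 637.
Outer (θ): 1274π.

Therefore the triple integral equals 1274π.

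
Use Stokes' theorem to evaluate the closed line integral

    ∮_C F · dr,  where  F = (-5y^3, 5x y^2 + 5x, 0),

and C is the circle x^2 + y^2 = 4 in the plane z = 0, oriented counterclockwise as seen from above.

Let S be the flat disk x^2 + y^2 ≤ 4 in the plane z = 0, with upward unit normal n̂ = ẑ. By Stokes' theorem,

    ∮_C F · dr = ∬_S (∇ × F) · n̂ dS = ∬_D (curl F)_z dA,

where D is the disk x^2 + y^2 ≤ 4.

Compute the curl of F = (-5y^3, 5x y^2 + 5x, 0):
    (∇ × F)_x = ∂F_z/∂y - ∂F_y/∂z = 0,
    (∇ × F)_y = ∂F_x/∂z - ∂F_z/∂x = 0,
    (∇ × F)_z = ∂F_y/∂x - ∂F_x/∂y = 20y^2 + 5.

On z = 0, (curl F)_z = 20y^2 + 5.

Convert to polar (x = r cos θ, y = r sin θ, dA = r dr dθ); the integrand becomes 20r^2sin(θ)^2 + 5, so

    ∬_D (curl F)_z dA = ∫_0^{2π} ∫_0^{2} (20r^2sin(θ)^2 + 5) · r dr dθ.

Inner (r from 0 to 2): 80sin(θ)^2 + 10.
Outer (θ from 0 to 2π): 100π.

Therefore ∮_C F · dr = 100π.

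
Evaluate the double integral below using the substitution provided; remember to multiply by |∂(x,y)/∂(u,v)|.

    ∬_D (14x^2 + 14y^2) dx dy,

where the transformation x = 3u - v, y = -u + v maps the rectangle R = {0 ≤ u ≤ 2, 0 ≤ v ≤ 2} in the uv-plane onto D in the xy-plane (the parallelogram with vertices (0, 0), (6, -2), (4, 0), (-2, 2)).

Compute the Jacobian determinant of (x, y) with respect to (u, v):

    ∂(x,y)/∂(u,v) = | 3  -1 | = (3)(1) - (-1)(-1) = 2.
                   | -1  1 |

Its absolute value is |J| = 2 (the area scaling factor).

Substituting x = 3u - v, y = -u + v into the integrand,

    14x^2 + 14y^2 → 140u^2 - 112u v + 28v^2,

so the integral becomes

    ∬_R (140u^2 - 112u v + 28v^2) · |J| du dv = ∫_0^2 ∫_0^2 (280u^2 - 224u v + 56v^2) dv du.

Inner (v): 560u^2 - 448u + 448/3.
Outer (u): 896.

Therefore ∬_D (14x^2 + 14y^2) dx dy = 896.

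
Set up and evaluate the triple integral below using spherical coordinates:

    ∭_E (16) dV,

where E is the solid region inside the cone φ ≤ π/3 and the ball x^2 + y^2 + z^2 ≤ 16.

In spherical coordinates, x = ρ sin(φ) cos(θ), y = ρ sin(φ) sin(θ), z = ρ cos(φ), and dV = ρ^2 sin(φ) dρ dφ dθ.

The integrand becomes 16, so

    ∭_E (16) dV = ∫_{0}^{2π} ∫_{0}^{π/3} ∫_{0}^{4} (16) · ρ^2 sin(φ) dρ dφ dθ.

Inner (ρ): 1024sin(φ)/3.
Middle (φ): 512/3.
Outer (θ): 1024π/3.

Therefore the triple integral equals 1024π/3.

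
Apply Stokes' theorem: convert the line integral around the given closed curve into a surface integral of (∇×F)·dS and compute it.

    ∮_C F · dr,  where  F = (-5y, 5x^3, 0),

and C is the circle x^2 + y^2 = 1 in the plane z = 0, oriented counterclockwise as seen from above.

Let S be the flat disk x^2 + y^2 ≤ 1 in the plane z = 0, with upward unit normal n̂ = ẑ. By Stokes' theorem,

    ∮_C F · dr = ∬_S (∇ × F) · n̂ dS = ∬_D (curl F)_z dA,

where D is the disk x^2 + y^2 ≤ 1.

Compute the curl of F = (-5y, 5x^3, 0):
    (∇ × F)_x = ∂F_z/∂y - ∂F_y/∂z = 0,
    (∇ × F)_y = ∂F_x/∂z - ∂F_z/∂x = 0,
    (∇ × F)_z = ∂F_y/∂x - ∂F_x/∂y = 15x^2 + 5.

On z = 0, (curl F)_z = 15x^2 + 5.

Convert to polar (x = r cos θ, y = r sin θ, dA = r dr dθ); the integrand becomes 15r^2cos(θ)^2 + 5, so

    ∬_D (curl F)_z dA = ∫_0^{2π} ∫_0^{1} (15r^2cos(θ)^2 + 5) · r dr dθ.

Inner (r from 0 to 1): 15cos(θ)^2/4 + 5/2.
Outer (θ from 0 to 2π): 35π/4.

Therefore ∮_C F · dr = 35π/4.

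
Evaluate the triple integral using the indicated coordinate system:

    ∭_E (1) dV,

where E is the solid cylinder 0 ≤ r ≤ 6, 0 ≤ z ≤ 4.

In cylindrical coordinates, x = r cos(θ), y = r sin(θ), z = z, and dV = r dr dθ dz.

The integrand becomes 1, so

    ∭_E (1) dV = ∫_{0}^{2π} ∫_{0}^{6} ∫_{0}^{4} (1) · r dz dr dθ.

Inner (z): 4r.
Middle (r from 0 to 6): 72.
Outer (θ): 144π.

Therefore the triple integral equals 144π.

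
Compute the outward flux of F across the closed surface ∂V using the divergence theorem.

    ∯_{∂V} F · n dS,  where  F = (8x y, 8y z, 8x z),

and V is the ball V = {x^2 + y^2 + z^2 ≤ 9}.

By the divergence theorem,

    ∯_{∂V} F · n dS = ∭_V (∇ · F) dV.

Compute the divergence:
    ∇ · F = ∂F_x/∂x + ∂F_y/∂y + ∂F_z/∂z = 8y + 8z + 8x = 8x + 8y + 8z.

In spherical coordinates, x = ρ sin(φ) cos(θ), y = ρ sin(φ) sin(θ), z = ρ cos(φ), dV = ρ^2 sin(φ) dρ dφ dθ, with 0 ≤ ρ ≤ 3, 0 ≤ φ ≤ π, 0 ≤ θ ≤ 2π.

The integrand, after substitution and multiplying by the volume element, becomes (8ρ (sqrt(2)sin(φ)sin(θ + π/4) + cos(φ))) · ρ^2 sin(φ), so

    ∭_V (∇·F) dV = ∫_0^{2π} ∫_0^{π} ∫_0^{3} (8ρ (sqrt(2)sin(φ)sin(θ + π/4) + cos(φ))) · ρ^2 sin(φ) dρ dφ dθ.

Inner (ρ from 0 to 3): 162(sqrt(2)sin(φ)sin(θ + π/4) + cos(φ))sin(φ).
Middle (φ from 0 to π): 81sqrt(2)π sin(θ + π/4).
Outer (θ from 0 to 2π): 0.

Therefore ∯_{∂V} F · n dS = 0.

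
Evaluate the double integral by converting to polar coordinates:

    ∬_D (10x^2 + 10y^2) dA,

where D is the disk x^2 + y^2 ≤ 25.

The region D is 0 ≤ r ≤ 5, 0 ≤ θ ≤ 2π in polar coordinates, where x = r cos(θ), y = r sin(θ), and dA = r dr dθ.

Under the substitution, the integrand becomes 10r^2, so

    ∬_D (10x^2 + 10y^2) dA = ∫_{0}^{2π} ∫_{0}^{5} (10r^2) · r dr dθ.

Inner integral (in r): ∫_{0}^{5} (10r^2) · r dr = 3125/2.

Outer integral (in θ): ∫_{0}^{2π} (3125/2) dθ = 3125π.

Therefore ∬_D (10x^2 + 10y^2) dA = 3125π.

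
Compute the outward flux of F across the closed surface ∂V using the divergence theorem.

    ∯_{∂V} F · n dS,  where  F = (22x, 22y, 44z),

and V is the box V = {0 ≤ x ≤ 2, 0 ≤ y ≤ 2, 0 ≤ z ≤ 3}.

By the divergence theorem,

    ∯_{∂V} F · n dS = ∭_V (∇ · F) dV.

Compute the divergence:
    ∇ · F = ∂F_x/∂x + ∂F_y/∂y + ∂F_z/∂z = 22 + 22 + 44 = 88.

V is a rectangular box, so dV = dx dy dz with 0 ≤ x ≤ 2, 0 ≤ y ≤ 2, 0 ≤ z ≤ 3.

Integrate (88) over V as an iterated integral:

    ∭_V (∇·F) dV = ∫_0^{2} ∫_0^{2} ∫_0^{3} (88) dz dy dx.

Inner (z from 0 to 3): 264.
Middle (y from 0 to 2): 528.
Outer (x from 0 to 2): 1056.

Therefore ∯_{∂V} F · n dS = 1056.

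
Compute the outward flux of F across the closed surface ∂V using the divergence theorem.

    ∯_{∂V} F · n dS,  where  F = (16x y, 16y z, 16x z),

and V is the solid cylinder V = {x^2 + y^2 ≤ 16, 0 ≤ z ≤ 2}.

By the divergence theorem,

    ∯_{∂V} F · n dS = ∭_V (∇ · F) dV.

Compute the divergence:
    ∇ · F = ∂F_x/∂x + ∂F_y/∂y + ∂F_z/∂z = 16y + 16z + 16x = 16x + 16y + 16z.

In cylindrical coordinates, x = r cos(θ), y = r sin(θ), z = z, dV = r dr dθ dz, with 0 ≤ r ≤ 4, 0 ≤ θ ≤ 2π, 0 ≤ z ≤ 2.

The integrand, after substitution and multiplying by the volume element, becomes (16sqrt(2)r sin(θ + π/4) + 16z) · r, so

    ∭_V (∇·F) dV = ∫_0^{2π} ∫_0^{4} ∫_0^{2} (16sqrt(2)r sin(θ + π/4) + 16z) · r dz dr dθ.

Inner (z from 0 to 2): 32r (sqrt(2)r sin(θ + π/4) + 1).
Middle (r from 0 to 4): 2048sqrt(2)sin(θ + π/4)/3 + 256.
Outer (θ from 0 to 2π): 512π.

Therefore ∯_{∂V} F · n dS = 512π.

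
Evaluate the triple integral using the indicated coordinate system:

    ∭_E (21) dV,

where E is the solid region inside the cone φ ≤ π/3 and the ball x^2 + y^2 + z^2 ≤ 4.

In spherical coordinates, x = ρ sin(φ) cos(θ), y = ρ sin(φ) sin(θ), z = ρ cos(φ), and dV = ρ^2 sin(φ) dρ dφ dθ.

The integrand becomes 21, so

    ∭_E (21) dV = ∫_{0}^{2π} ∫_{0}^{π/3} ∫_{0}^{2} (21) · ρ^2 sin(φ) dρ dφ dθ.

Inner (ρ): 56sin(φ).
Middle (φ): 28.
Outer (θ): 56π.

Therefore the triple integral equals 56π.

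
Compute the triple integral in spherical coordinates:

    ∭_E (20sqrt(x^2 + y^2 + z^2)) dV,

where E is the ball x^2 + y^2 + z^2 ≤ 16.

In spherical coordinates, x = ρ sin(φ) cos(θ), y = ρ sin(φ) sin(θ), z = ρ cos(φ), and dV = ρ^2 sin(φ) dρ dφ dθ.

The integrand becomes 20ρ, so

    ∭_E (20sqrt(x^2 + y^2 + z^2)) dV = ∫_{0}^{2π} ∫_{0}^{π} ∫_{0}^{4} (20ρ) · ρ^2 sin(φ) dρ dφ dθ.

Inner (ρ): 1280sin(φ).
Middle (φ): 2560.
Outer (θ): 5120π.

Therefore the triple integral equals 5120π.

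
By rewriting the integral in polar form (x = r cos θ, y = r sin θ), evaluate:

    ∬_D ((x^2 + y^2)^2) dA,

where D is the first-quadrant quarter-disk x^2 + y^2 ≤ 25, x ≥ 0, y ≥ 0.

The region D is 0 ≤ r ≤ 5, 0 ≤ θ ≤ π/2 in polar coordinates, where x = r cos(θ), y = r sin(θ), and dA = r dr dθ.

Under the substitution, the integrand becomes r^4, so

    ∬_D ((x^2 + y^2)^2) dA = ∫_{0}^{π/2} ∫_{0}^{5} (r^4) · r dr dθ.

Inner integral (in r): ∫_{0}^{5} (r^4) · r dr = 15625/6.

Outer integral (in θ): ∫_{0}^{π/2} (15625/6) dθ = 15625π/12.

Therefore ∬_D ((x^2 + y^2)^2) dA = 15625π/12.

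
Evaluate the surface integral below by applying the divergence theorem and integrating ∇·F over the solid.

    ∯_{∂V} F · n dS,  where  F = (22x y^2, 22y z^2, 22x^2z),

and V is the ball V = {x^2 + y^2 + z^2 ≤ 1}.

By the divergence theorem,

    ∯_{∂V} F · n dS = ∭_V (∇ · F) dV.

Compute the divergence:
    ∇ · F = ∂F_x/∂x + ∂F_y/∂y + ∂F_z/∂z = 22y^2 + 22z^2 + 22x^2 = 22x^2 + 22y^2 + 22z^2.

In spherical coordinates, x = ρ sin(φ) cos(θ), y = ρ sin(φ) sin(θ), z = ρ cos(φ), dV = ρ^2 sin(φ) dρ dφ dθ, with 0 ≤ ρ ≤ 1, 0 ≤ φ ≤ π, 0 ≤ θ ≤ 2π.

The integrand, after substitution and multiplying by the volume element, becomes (22ρ^2) · ρ^2 sin(φ), so

    ∭_V (∇·F) dV = ∫_0^{2π} ∫_0^{π} ∫_0^{1} (22ρ^2) · ρ^2 sin(φ) dρ dφ dθ.

Inner (ρ from 0 to 1): 22sin(φ)/5.
Middle (φ from 0 to π): 44/5.
Outer (θ from 0 to 2π): 88π/5.

Therefore ∯_{∂V} F · n dS = 88π/5.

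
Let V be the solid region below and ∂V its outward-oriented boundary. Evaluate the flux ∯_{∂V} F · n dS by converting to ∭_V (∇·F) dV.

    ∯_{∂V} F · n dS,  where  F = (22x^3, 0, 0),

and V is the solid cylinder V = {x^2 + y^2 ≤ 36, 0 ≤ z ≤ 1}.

By the divergence theorem,

    ∯_{∂V} F · n dS = ∭_V (∇ · F) dV.

Compute the divergence:
    ∇ · F = ∂F_x/∂x + ∂F_y/∂y + ∂F_z/∂z = 66x^2 + 0 + 0 = 66x^2.

In cylindrical coordinates, x = r cos(θ), y = r sin(θ), z = z, dV = r dr dθ dz, with 0 ≤ r ≤ 6, 0 ≤ θ ≤ 2π, 0 ≤ z ≤ 1.

The integrand, after substitution and multiplying by the volume element, becomes (66r^2cos(θ)^2) · r, so

    ∭_V (∇·F) dV = ∫_0^{2π} ∫_0^{6} ∫_0^{1} (66r^2cos(θ)^2) · r dz dr dθ.

Inner (z from 0 to 1): 66r^3cos(θ)^2.
Middle (r from 0 to 6): 21384cos(θ)^2.
Outer (θ from 0 to 2π): 21384π.

Therefore ∯_{∂V} F · n dS = 21384π.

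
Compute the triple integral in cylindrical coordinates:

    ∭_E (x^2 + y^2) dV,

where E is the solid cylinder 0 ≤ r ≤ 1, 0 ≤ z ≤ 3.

In cylindrical coordinates, x = r cos(θ), y = r sin(θ), z = z, and dV = r dr dθ dz.

The integrand becomes r^2, so

    ∭_E (x^2 + y^2) dV = ∫_{0}^{2π} ∫_{0}^{1} ∫_{0}^{3} (r^2) · r dz dr dθ.

Inner (z): 3r^3.
Middle (r from 0 to 1): 3/4.
Outer (θ): 3π/2.

Therefore the triple integral equals 3π/2.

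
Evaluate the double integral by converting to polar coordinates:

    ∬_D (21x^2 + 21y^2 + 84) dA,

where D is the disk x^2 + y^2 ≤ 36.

The region D is 0 ≤ r ≤ 6, 0 ≤ θ ≤ 2π in polar coordinates, where x = r cos(θ), y = r sin(θ), and dA = r dr dθ.

Under the substitution, the integrand becomes 21r^2 + 84, so

    ∬_D (21x^2 + 21y^2 + 84) dA = ∫_{0}^{2π} ∫_{0}^{6} (21r^2 + 84) · r dr dθ.

Inner integral (in r): ∫_{0}^{6} (21r^2 + 84) · r dr = 8316.

Outer integral (in θ): ∫_{0}^{2π} (8316) dθ = 16632π.

Therefore ∬_D (21x^2 + 21y^2 + 84) dA = 16632π.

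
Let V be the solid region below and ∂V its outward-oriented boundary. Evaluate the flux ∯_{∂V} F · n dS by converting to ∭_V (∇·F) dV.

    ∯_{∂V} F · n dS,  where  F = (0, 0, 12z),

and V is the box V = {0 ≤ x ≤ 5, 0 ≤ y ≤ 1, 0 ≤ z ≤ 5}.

By the divergence theorem,

    ∯_{∂V} F · n dS = ∭_V (∇ · F) dV.

Compute the divergence:
    ∇ · F = ∂F_x/∂x + ∂F_y/∂y + ∂F_z/∂z = 0 + 0 + 12 = 12.

V is a rectangular box, so dV = dx dy dz with 0 ≤ x ≤ 5, 0 ≤ y ≤ 1, 0 ≤ z ≤ 5.

Integrate (12) over V as an iterated integral:

    ∭_V (∇·F) dV = ∫_0^{5} ∫_0^{1} ∫_0^{5} (12) dz dy dx.

Inner (z from 0 to 5): 60.
Middle (y from 0 to 1): 60.
Outer (x from 0 to 5): 300.

Therefore ∯_{∂V} F · n dS = 300.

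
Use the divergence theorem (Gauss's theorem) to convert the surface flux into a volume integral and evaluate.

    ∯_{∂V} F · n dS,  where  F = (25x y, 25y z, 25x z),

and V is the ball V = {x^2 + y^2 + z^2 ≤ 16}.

By the divergence theorem,

    ∯_{∂V} F · n dS = ∭_V (∇ · F) dV.

Compute the divergence:
    ∇ · F = ∂F_x/∂x + ∂F_y/∂y + ∂F_z/∂z = 25y + 25z + 25x = 25x + 25y + 25z.

In spherical coordinates, x = ρ sin(φ) cos(θ), y = ρ sin(φ) sin(θ), z = ρ cos(φ), dV = ρ^2 sin(φ) dρ dφ dθ, with 0 ≤ ρ ≤ 4, 0 ≤ φ ≤ π, 0 ≤ θ ≤ 2π.

The integrand, after substitution and multiplying by the volume element, becomes (25ρ (sqrt(2)sin(φ)sin(θ + π/4) + cos(φ))) · ρ^2 sin(φ), so

    ∭_V (∇·F) dV = ∫_0^{2π} ∫_0^{π} ∫_0^{4} (25ρ (sqrt(2)sin(φ)sin(θ + π/4) + cos(φ))) · ρ^2 sin(φ) dρ dφ dθ.

Inner (ρ from 0 to 4): 1600(sqrt(2)sin(φ)sin(θ + π/4) + cos(φ))sin(φ).
Middle (φ from 0 to π): 800sqrt(2)π sin(θ + π/4).
Outer (θ from 0 to 2π): 0.

Therefore ∯_{∂V} F · n dS = 0.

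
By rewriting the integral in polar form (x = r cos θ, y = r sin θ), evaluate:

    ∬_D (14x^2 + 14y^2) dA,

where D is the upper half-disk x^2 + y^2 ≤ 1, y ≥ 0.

The region D is 0 ≤ r ≤ 1, 0 ≤ θ ≤ π in polar coordinates, where x = r cos(θ), y = r sin(θ), and dA = r dr dθ.

Under the substitution, the integrand becomes 14r^2, so

    ∬_D (14x^2 + 14y^2) dA = ∫_{0}^{π} ∫_{0}^{1} (14r^2) · r dr dθ.

Inner integral (in r): ∫_{0}^{1} (14r^2) · r dr = 7/2.

Outer integral (in θ): ∫_{0}^{π} (7/2) dθ = 7π/2.

Therefore ∬_D (14x^2 + 14y^2) dA = 7π/2.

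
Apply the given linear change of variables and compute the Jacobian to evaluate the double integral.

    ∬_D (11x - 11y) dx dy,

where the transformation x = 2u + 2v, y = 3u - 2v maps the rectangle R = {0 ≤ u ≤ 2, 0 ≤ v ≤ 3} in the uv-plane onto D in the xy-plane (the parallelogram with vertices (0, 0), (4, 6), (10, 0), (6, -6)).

Compute the Jacobian determinant of (x, y) with respect to (u, v):

    ∂(x,y)/∂(u,v) = | 2  2 | = (2)(-2) - (2)(3) = -10.
                   | 3  -2 |

Its absolute value is |J| = 10 (the area scaling factor).

Substituting x = 2u + 2v, y = 3u - 2v into the integrand,

    11x - 11y → -11u + 44v,

so the integral becomes

    ∬_R (-11u + 44v) · |J| du dv = ∫_0^2 ∫_0^3 (-110u + 440v) dv du.

Inner (v): 1980 - 330u.
Outer (u): 3300.

Therefore ∬_D (11x - 11y) dx dy = 3300.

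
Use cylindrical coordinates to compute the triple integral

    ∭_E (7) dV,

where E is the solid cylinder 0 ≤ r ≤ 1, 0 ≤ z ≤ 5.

In cylindrical coordinates, x = r cos(θ), y = r sin(θ), z = z, and dV = r dr dθ dz.

The integrand becomes 7, so

    ∭_E (7) dV = ∫_{0}^{2π} ∫_{0}^{1} ∫_{0}^{5} (7) · r dz dr dθ.

Inner (z): 35r.
Middle (r from 0 to 1): 35/2.
Outer (θ): 35π.

Therefore the triple integral equals 35π.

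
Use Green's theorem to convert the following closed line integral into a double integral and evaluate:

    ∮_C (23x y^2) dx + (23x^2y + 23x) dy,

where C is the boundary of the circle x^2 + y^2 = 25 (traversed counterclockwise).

Green's theorem converts the closed line integral into a double integral over the enclosed region D:

    ∮_C P dx + Q dy = ∬_D (∂Q/∂x - ∂P/∂y) dA.

Here P = 23x y^2, Q = 23x^2y + 23x, so

    ∂Q/∂x = 46x y + 23,    ∂P/∂y = 46x y,
    ∂Q/∂x - ∂P/∂y = 23.

D is the region x^2 + y^2 ≤ 25. Evaluating the double integral:

In polar coordinates (x = r cos θ, y = r sin θ, dA = r dr dθ) the integrand becomes 23, so

    ∬_D (23) dA = ∫_0^{2π} ∫_0^{5} (23) · r dr dθ.

Inner (r from 0 to 5): 575/2.
Outer (θ from 0 to 2π): 575π.

Therefore ∮_C P dx + Q dy = 575π.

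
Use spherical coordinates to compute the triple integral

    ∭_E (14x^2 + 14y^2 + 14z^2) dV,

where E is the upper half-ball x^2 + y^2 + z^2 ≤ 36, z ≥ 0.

In spherical coordinates, x = ρ sin(φ) cos(θ), y = ρ sin(φ) sin(θ), z = ρ cos(φ), and dV = ρ^2 sin(φ) dρ dφ dθ.

The integrand becomes 14ρ^2, so

    ∭_E (14x^2 + 14y^2 + 14z^2) dV = ∫_{0}^{2π} ∫_{0}^{π/2} ∫_{0}^{6} (14ρ^2) · ρ^2 sin(φ) dρ dφ dθ.

Inner (ρ): 108864sin(φ)/5.
Middle (φ): 108864/5.
Outer (θ): 217728π/5.

Therefore the triple integral equals 217728π/5.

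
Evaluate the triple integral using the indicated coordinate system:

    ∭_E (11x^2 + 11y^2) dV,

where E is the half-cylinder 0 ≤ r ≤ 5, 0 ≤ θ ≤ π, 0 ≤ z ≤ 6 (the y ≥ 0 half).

In cylindrical coordinates, x = r cos(θ), y = r sin(θ), z = z, and dV = r dr dθ dz.

The integrand becomes 11r^2, so

    ∭_E (11x^2 + 11y^2) dV = ∫_{0}^{π} ∫_{0}^{5} ∫_{0}^{6} (11r^2) · r dz dr dθ.

Inner (z): 66r^3.
Middle (r from 0 to 5): 20625/2.
Outer (θ): 20625π/2.

Therefore the triple integral equals 20625π/2.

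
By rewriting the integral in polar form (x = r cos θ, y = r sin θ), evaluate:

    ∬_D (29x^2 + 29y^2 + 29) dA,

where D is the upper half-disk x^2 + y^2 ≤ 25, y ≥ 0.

The region D is 0 ≤ r ≤ 5, 0 ≤ θ ≤ π in polar coordinates, where x = r cos(θ), y = r sin(θ), and dA = r dr dθ.

Under the substitution, the integrand becomes 29r^2 + 29, so

    ∬_D (29x^2 + 29y^2 + 29) dA = ∫_{0}^{π} ∫_{0}^{5} (29r^2 + 29) · r dr dθ.

Inner integral (in r): ∫_{0}^{5} (29r^2 + 29) · r dr = 19575/4.

Outer integral (in θ): ∫_{0}^{π} (19575/4) dθ = 19575π/4.

Therefore ∬_D (29x^2 + 29y^2 + 29) dA = 19575π/4.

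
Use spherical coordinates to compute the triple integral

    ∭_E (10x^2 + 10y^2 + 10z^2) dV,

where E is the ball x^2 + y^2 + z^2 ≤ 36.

In spherical coordinates, x = ρ sin(φ) cos(θ), y = ρ sin(φ) sin(θ), z = ρ cos(φ), and dV = ρ^2 sin(φ) dρ dφ dθ.

The integrand becomes 10ρ^2, so

    ∭_E (10x^2 + 10y^2 + 10z^2) dV = ∫_{0}^{2π} ∫_{0}^{π} ∫_{0}^{6} (10ρ^2) · ρ^2 sin(φ) dρ dφ dθ.

Inner (ρ): 15552sin(φ).
Middle (φ): 31104.
Outer (θ): 62208π.

Therefore the triple integral equals 62208π.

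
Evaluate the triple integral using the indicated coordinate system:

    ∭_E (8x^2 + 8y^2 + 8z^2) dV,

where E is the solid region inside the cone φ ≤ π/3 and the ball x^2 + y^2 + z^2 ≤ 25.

In spherical coordinates, x = ρ sin(φ) cos(θ), y = ρ sin(φ) sin(θ), z = ρ cos(φ), and dV = ρ^2 sin(φ) dρ dφ dθ.

The integrand becomes 8ρ^2, so

    ∭_E (8x^2 + 8y^2 + 8z^2) dV = ∫_{0}^{2π} ∫_{0}^{π/3} ∫_{0}^{5} (8ρ^2) · ρ^2 sin(φ) dρ dφ dθ.

Inner (ρ): 5000sin(φ).
Middle (φ): 2500.
Outer (θ): 5000π.

Therefore the triple integral equals 5000π.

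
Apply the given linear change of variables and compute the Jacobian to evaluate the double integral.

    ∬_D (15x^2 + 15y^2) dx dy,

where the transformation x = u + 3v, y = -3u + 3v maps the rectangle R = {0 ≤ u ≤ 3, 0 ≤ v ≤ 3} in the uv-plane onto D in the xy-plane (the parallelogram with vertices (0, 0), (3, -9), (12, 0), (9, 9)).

Compute the Jacobian determinant of (x, y) with respect to (u, v):

    ∂(x,y)/∂(u,v) = | 1  3 | = (1)(3) - (3)(-3) = 12.
                   | -3  3 |

Its absolute value is |J| = 12 (the area scaling factor).

Substituting x = u + 3v, y = -3u + 3v into the integrand,

    15x^2 + 15y^2 → 150u^2 - 180u v + 270v^2,

so the integral becomes

    ∬_R (150u^2 - 180u v + 270v^2) · |J| du dv = ∫_0^3 ∫_0^3 (1800u^2 - 2160u v + 3240v^2) dv du.

Inner (v): 5400u^2 - 9720u + 29160.
Outer (u): 92340.

Therefore ∬_D (15x^2 + 15y^2) dx dy = 92340.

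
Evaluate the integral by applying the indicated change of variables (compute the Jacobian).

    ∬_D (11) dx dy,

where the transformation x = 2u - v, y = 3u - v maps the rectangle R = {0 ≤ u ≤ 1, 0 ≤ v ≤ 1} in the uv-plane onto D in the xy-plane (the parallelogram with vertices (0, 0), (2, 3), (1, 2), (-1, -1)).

Compute the Jacobian determinant of (x, y) with respect to (u, v):

    ∂(x,y)/∂(u,v) = | 2  -1 | = (2)(-1) - (-1)(3) = 1.
                   | 3  -1 |

Its absolute value is |J| = 1 (the area scaling factor).

Substituting x = 2u - v, y = 3u - v into the integrand,

    11 → 11,

so the integral becomes

    ∬_R (11) · |J| du dv = ∫_0^1 ∫_0^1 (11) dv du.

Inner (v): 11.
Outer (u): 11.

Therefore ∬_D (11) dx dy = 11.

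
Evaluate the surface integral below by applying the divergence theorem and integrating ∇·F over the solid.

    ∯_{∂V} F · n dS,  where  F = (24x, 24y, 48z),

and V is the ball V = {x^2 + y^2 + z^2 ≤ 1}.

By the divergence theorem,

    ∯_{∂V} F · n dS = ∭_V (∇ · F) dV.

Compute the divergence:
    ∇ · F = ∂F_x/∂x + ∂F_y/∂y + ∂F_z/∂z = 24 + 24 + 48 = 96.

In spherical coordinates, x = ρ sin(φ) cos(θ), y = ρ sin(φ) sin(θ), z = ρ cos(φ), dV = ρ^2 sin(φ) dρ dφ dθ, with 0 ≤ ρ ≤ 1, 0 ≤ φ ≤ π, 0 ≤ θ ≤ 2π.

The integrand, after substitution and multiplying by the volume element, becomes (96) · ρ^2 sin(φ), so

    ∭_V (∇·F) dV = ∫_0^{2π} ∫_0^{π} ∫_0^{1} (96) · ρ^2 sin(φ) dρ dφ dθ.

Inner (ρ from 0 to 1): 32sin(φ).
Middle (φ from 0 to π): 64.
Outer (θ from 0 to 2π): 128π.

Therefore ∯_{∂V} F · n dS = 128π.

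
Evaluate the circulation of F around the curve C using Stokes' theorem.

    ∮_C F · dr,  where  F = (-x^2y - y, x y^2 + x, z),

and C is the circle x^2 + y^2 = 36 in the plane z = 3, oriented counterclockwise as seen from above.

Let S be the flat disk x^2 + y^2 ≤ 36 in the plane z = 3, with upward unit normal n̂ = ẑ. By Stokes' theorem,

    ∮_C F · dr = ∬_S (∇ × F) · n̂ dS = ∬_D (curl F)_z dA,

where D is the disk x^2 + y^2 ≤ 36.

Compute the curl of F = (-x^2y - y, x y^2 + x, z):
    (∇ × F)_x = ∂F_z/∂y - ∂F_y/∂z = 0,
    (∇ × F)_y = ∂F_x/∂z - ∂F_z/∂x = 0,
    (∇ × F)_z = ∂F_y/∂x - ∂F_x/∂y = x^2 + y^2 + 2.

On z = 3, (curl F)_z = x^2 + y^2 + 2.

Convert to polar (x = r cos θ, y = r sin θ, dA = r dr dθ); the integrand becomes r^2 + 2, so

    ∬_D (curl F)_z dA = ∫_0^{2π} ∫_0^{6} (r^2 + 2) · r dr dθ.

Inner (r from 0 to 6): 360.
Outer (θ from 0 to 2π): 720π.

Therefore ∮_C F · dr = 720π.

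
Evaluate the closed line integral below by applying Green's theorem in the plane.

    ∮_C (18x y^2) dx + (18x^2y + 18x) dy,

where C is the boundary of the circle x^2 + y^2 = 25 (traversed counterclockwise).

Green's theorem converts the closed line integral into a double integral over the enclosed region D:

    ∮_C P dx + Q dy = ∬_D (∂Q/∂x - ∂P/∂y) dA.

Here P = 18x y^2, Q = 18x^2y + 18x, so

    ∂Q/∂x = 36x y + 18,    ∂P/∂y = 36x y,
    ∂Q/∂x - ∂P/∂y = 18.

D is the region x^2 + y^2 ≤ 25. Evaluating the double integral:

In polar coordinates (x = r cos θ, y = r sin θ, dA = r dr dθ) the integrand becomes 18, so

    ∬_D (18) dA = ∫_0^{2π} ∫_0^{5} (18) · r dr dθ.

Inner (r from 0 to 5): 225.
Outer (θ from 0 to 2π): 450π.

Therefore ∮_C P dx + Q dy = 450π.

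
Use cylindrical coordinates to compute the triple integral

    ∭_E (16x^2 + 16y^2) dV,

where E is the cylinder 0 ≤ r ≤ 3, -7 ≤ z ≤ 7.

In cylindrical coordinates, x = r cos(θ), y = r sin(θ), z = z, and dV = r dr dθ dz.

The integrand becomes 16r^2, so

    ∭_E (16x^2 + 16y^2) dV = ∫_{0}^{2π} ∫_{0}^{3} ∫_{-7}^{7} (16r^2) · r dz dr dθ.

Inner (z): 224r^3.
Middle (r from 0 to 3): 4536.
Outer (θ): 9072π.

Therefore the triple integral equals 9072π.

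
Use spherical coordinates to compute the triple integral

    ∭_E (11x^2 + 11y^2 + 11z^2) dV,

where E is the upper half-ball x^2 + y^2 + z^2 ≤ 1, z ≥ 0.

In spherical coordinates, x = ρ sin(φ) cos(θ), y = ρ sin(φ) sin(θ), z = ρ cos(φ), and dV = ρ^2 sin(φ) dρ dφ dθ.

The integrand becomes 11ρ^2, so

    ∭_E (11x^2 + 11y^2 + 11z^2) dV = ∫_{0}^{2π} ∫_{0}^{π/2} ∫_{0}^{1} (11ρ^2) · ρ^2 sin(φ) dρ dφ dθ.

Inner (ρ): 11sin(φ)/5.
Middle (φ): 11/5.
Outer (θ): 22π/5.

Therefore the triple integral equals 22π/5.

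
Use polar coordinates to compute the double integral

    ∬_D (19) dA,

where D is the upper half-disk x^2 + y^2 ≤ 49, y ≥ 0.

The region D is 0 ≤ r ≤ 7, 0 ≤ θ ≤ π in polar coordinates, where x = r cos(θ), y = r sin(θ), and dA = r dr dθ.

Under the substitution, the integrand becomes 19, so

    ∬_D (19) dA = ∫_{0}^{π} ∫_{0}^{7} (19) · r dr dθ.

Inner integral (in r): ∫_{0}^{7} (19) · r dr = 931/2.

Outer integral (in θ): ∫_{0}^{π} (931/2) dθ = 931π/2.

Therefore ∬_D (19) dA = 931π/2.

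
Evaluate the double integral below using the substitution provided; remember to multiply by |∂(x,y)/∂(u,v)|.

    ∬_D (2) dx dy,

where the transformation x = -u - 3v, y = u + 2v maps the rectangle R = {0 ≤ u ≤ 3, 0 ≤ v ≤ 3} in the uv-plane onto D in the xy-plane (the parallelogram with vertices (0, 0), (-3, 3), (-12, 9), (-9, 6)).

Compute the Jacobian determinant of (x, y) with respect to (u, v):

    ∂(x,y)/∂(u,v) = | -1  -3 | = (-1)(2) - (-3)(1) = 1.
                   | 1  2 |

Its absolute value is |J| = 1 (the area scaling factor).

Substituting x = -u - 3v, y = u + 2v into the integrand,

    2 → 2,

so the integral becomes

    ∬_R (2) · |J| du dv = ∫_0^3 ∫_0^3 (2) dv du.

Inner (v): 6.
Outer (u): 18.

Therefore ∬_D (2) dx dy = 18.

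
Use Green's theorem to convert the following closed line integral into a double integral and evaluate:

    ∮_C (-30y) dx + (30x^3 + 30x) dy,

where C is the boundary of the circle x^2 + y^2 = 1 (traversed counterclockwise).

Green's theorem converts the closed line integral into a double integral over the enclosed region D:

    ∮_C P dx + Q dy = ∬_D (∂Q/∂x - ∂P/∂y) dA.

Here P = -30y, Q = 30x^3 + 30x, so

    ∂Q/∂x = 90x^2 + 30,    ∂P/∂y = -30,
    ∂Q/∂x - ∂P/∂y = 90x^2 + 60.

D is the region x^2 + y^2 ≤ 1. Evaluating the double integral:

In polar coordinates (x = r cos θ, y = r sin θ, dA = r dr dθ) the integrand becomes 90r^2cos(θ)^2 + 60, so

    ∬_D (90x^2 + 60) dA = ∫_0^{2π} ∫_0^{1} (90r^2cos(θ)^2 + 60) · r dr dθ.

Inner (r from 0 to 1): 45cos(θ)^2/2 + 30.
Outer (θ from 0 to 2π): 165π/2.

Therefore ∮_C P dx + Q dy = 165π/2.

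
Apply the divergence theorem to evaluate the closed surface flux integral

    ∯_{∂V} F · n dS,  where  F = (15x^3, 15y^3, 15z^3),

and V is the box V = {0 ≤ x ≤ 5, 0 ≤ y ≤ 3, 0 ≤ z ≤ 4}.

By the divergence theorem,

    ∯_{∂V} F · n dS = ∭_V (∇ · F) dV.

Compute the divergence:
    ∇ · F = ∂F_x/∂x + ∂F_y/∂y + ∂F_z/∂z = 45x^2 + 45y^2 + 45z^2.

V is a rectangular box, so dV = dx dy dz with 0 ≤ x ≤ 5, 0 ≤ y ≤ 3, 0 ≤ z ≤ 4.

Integrate (45x^2 + 45y^2 + 45z^2) over V as an iterated integral:

    ∭_V (∇·F) dV = ∫_0^{5} ∫_0^{3} ∫_0^{4} (45x^2 + 45y^2 + 45z^2) dz dy dx.

Inner (z from 0 to 4): 180x^2 + 180y^2 + 960.
Middle (y from 0 to 3): 540x^2 + 4500.
Outer (x from 0 to 5): 45000.

Therefore ∯_{∂V} F · n dS = 45000.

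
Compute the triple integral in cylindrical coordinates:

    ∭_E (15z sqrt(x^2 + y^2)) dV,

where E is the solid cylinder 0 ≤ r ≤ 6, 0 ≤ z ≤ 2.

In cylindrical coordinates, x = r cos(θ), y = r sin(θ), z = z, and dV = r dr dθ dz.

The integrand becomes 15r z, so

    ∭_E (15z sqrt(x^2 + y^2)) dV = ∫_{0}^{2π} ∫_{0}^{6} ∫_{0}^{2} (15r z) · r dz dr dθ.

Inner (z): 30r^2.
Middle (r from 0 to 6): 2160.
Outer (θ): 4320π.

Therefore the triple integral equals 4320π.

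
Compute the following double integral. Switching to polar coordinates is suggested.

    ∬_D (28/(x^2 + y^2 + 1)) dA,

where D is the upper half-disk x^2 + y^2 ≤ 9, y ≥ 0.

The region D is 0 ≤ r ≤ 3, 0 ≤ θ ≤ π in polar coordinates, where x = r cos(θ), y = r sin(θ), and dA = r dr dθ.

Under the substitution, the integrand becomes 28/(r^2 + 1), so

    ∬_D (28/(x^2 + y^2 + 1)) dA = ∫_{0}^{π} ∫_{0}^{3} (28/(r^2 + 1)) · r dr dθ.

Inner integral (in r): ∫_{0}^{3} (28/(r^2 + 1)) · r dr = log(100000000000000).

Outer integral (in θ): ∫_{0}^{π} (log(100000000000000)) dθ = log(100000000000000^π).

Therefore ∬_D (28/(x^2 + y^2 + 1)) dA = log(100000000000000^π).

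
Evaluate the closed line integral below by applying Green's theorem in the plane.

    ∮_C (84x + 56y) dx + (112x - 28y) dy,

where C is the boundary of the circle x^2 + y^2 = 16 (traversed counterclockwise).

Green's theorem converts the closed line integral into a double integral over the enclosed region D:

    ∮_C P dx + Q dy = ∬_D (∂Q/∂x - ∂P/∂y) dA.

Here P = 84x + 56y, Q = 112x - 28y, so

    ∂Q/∂x = 112,    ∂P/∂y = 56,
    ∂Q/∂x - ∂P/∂y = 56.

D is the region x^2 + y^2 ≤ 16. Evaluating the double integral:

In polar coordinates (x = r cos θ, y = r sin θ, dA = r dr dθ) the integrand becomes 56, so

    ∬_D (56) dA = ∫_0^{2π} ∫_0^{4} (56) · r dr dθ.

Inner (r from 0 to 4): 448.
Outer (θ from 0 to 2π): 896π.

Therefore ∮_C P dx + Q dy = 896π.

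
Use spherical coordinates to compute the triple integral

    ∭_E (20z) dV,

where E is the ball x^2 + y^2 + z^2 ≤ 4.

In spherical coordinates, x = ρ sin(φ) cos(θ), y = ρ sin(φ) sin(θ), z = ρ cos(φ), and dV = ρ^2 sin(φ) dρ dφ dθ.

The integrand becomes 20ρ cos(φ), so

    ∭_E (20z) dV = ∫_{0}^{2π} ∫_{0}^{π} ∫_{0}^{2} (20ρ cos(φ)) · ρ^2 sin(φ) dρ dφ dθ.

Inner (ρ): 40sin(2φ).
Middle (φ): 0.
Outer (θ): 0.

Therefore the triple integral equals 0.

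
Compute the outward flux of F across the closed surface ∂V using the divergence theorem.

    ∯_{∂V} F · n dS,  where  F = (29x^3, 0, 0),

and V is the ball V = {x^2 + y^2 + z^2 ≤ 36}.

By the divergence theorem,

    ∯_{∂V} F · n dS = ∭_V (∇ · F) dV.

Compute the divergence:
    ∇ · F = ∂F_x/∂x + ∂F_y/∂y + ∂F_z/∂z = 87x^2 + 0 + 0 = 87x^2.

In spherical coordinates, x = ρ sin(φ) cos(θ), y = ρ sin(φ) sin(θ), z = ρ cos(φ), dV = ρ^2 sin(φ) dρ dφ dθ, with 0 ≤ ρ ≤ 6, 0 ≤ φ ≤ π, 0 ≤ θ ≤ 2π.

The integrand, after substitution and multiplying by the volume element, becomes (87ρ^2sin(φ)^2cos(θ)^2) · ρ^2 sin(φ), so

    ∭_V (∇·F) dV = ∫_0^{2π} ∫_0^{π} ∫_0^{6} (87ρ^2sin(φ)^2cos(θ)^2) · ρ^2 sin(φ) dρ dφ dθ.

Inner (ρ from 0 to 6): 676512sin(φ)^3cos(θ)^2/5.
Middle (φ from 0 to π): 902016cos(θ)^2/5.
Outer (θ from 0 to 2π): 902016π/5.

Therefore ∯_{∂V} F · n dS = 902016π/5.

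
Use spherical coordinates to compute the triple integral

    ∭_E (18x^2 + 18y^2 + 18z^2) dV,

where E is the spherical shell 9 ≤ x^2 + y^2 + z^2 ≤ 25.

In spherical coordinates, x = ρ sin(φ) cos(θ), y = ρ sin(φ) sin(θ), z = ρ cos(φ), and dV = ρ^2 sin(φ) dρ dφ dθ.

The integrand becomes 18ρ^2, so

    ∭_E (18x^2 + 18y^2 + 18z^2) dV = ∫_{0}^{2π} ∫_{0}^{π} ∫_{3}^{5} (18ρ^2) · ρ^2 sin(φ) dρ dφ dθ.

Inner (ρ): 51876sin(φ)/5.
Middle (φ): 103752/5.
Outer (θ): 207504π/5.

Therefore the triple integral equals 207504π/5.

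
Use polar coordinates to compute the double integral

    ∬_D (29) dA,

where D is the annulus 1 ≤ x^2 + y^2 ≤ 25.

The region D is 1 ≤ r ≤ 5, 0 ≤ θ ≤ 2π in polar coordinates, where x = r cos(θ), y = r sin(θ), and dA = r dr dθ.

Under the substitution, the integrand becomes 29, so

    ∬_D (29) dA = ∫_{0}^{2π} ∫_{1}^{5} (29) · r dr dθ.

Inner integral (in r): ∫_{1}^{5} (29) · r dr = 348.

Outer integral (in θ): ∫_{0}^{2π} (348) dθ = 696π.

Therefore ∬_D (29) dA = 696π.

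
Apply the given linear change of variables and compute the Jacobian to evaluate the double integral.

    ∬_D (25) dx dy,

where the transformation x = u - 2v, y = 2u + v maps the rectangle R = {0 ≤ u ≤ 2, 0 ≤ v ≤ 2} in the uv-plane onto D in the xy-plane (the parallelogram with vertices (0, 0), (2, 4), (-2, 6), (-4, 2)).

Compute the Jacobian determinant of (x, y) with respect to (u, v):

    ∂(x,y)/∂(u,v) = | 1  -2 | = (1)(1) - (-2)(2) = 5.
                   | 2  1 |

Its absolute value is |J| = 5 (the area scaling factor).

Substituting x = u - 2v, y = 2u + v into the integrand,

    25 → 25,

so the integral becomes

    ∬_R (25) · |J| du dv = ∫_0^2 ∫_0^2 (125) dv du.

Inner (v): 250.
Outer (u): 500.

Therefore ∬_D (25) dx dy = 500.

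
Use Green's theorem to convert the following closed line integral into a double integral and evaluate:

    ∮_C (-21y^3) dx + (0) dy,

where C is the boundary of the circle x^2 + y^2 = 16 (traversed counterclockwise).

Green's theorem converts the closed line integral into a double integral over the enclosed region D:

    ∮_C P dx + Q dy = ∬_D (∂Q/∂x - ∂P/∂y) dA.

Here P = -21y^3, Q = 0, so

    ∂Q/∂x = 0,    ∂P/∂y = -63y^2,
    ∂Q/∂x - ∂P/∂y = 63y^2.

D is the region x^2 + y^2 ≤ 16. Evaluating the double integral:

In polar coordinates (x = r cos θ, y = r sin θ, dA = r dr dθ) the integrand becomes 63r^2sin(θ)^2, so

    ∬_D (63y^2) dA = ∫_0^{2π} ∫_0^{4} (63r^2sin(θ)^2) · r dr dθ.

Inner (r from 0 to 4): 4032sin(θ)^2.
Outer (θ from 0 to 2π): 4032π.

Therefore ∮_C P dx + Q dy = 4032π.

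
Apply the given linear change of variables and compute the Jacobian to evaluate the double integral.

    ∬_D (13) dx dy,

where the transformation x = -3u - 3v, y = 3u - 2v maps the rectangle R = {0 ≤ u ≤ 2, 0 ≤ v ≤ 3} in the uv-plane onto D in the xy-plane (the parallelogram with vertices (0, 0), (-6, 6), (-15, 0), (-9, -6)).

Compute the Jacobian determinant of (x, y) with respect to (u, v):

    ∂(x,y)/∂(u,v) = | -3  -3 | = (-3)(-2) - (-3)(3) = 15.
                   | 3  -2 |

Its absolute value is |J| = 15 (the area scaling factor).

Substituting x = -3u - 3v, y = 3u - 2v into the integrand,

    13 → 13,

so the integral becomes

    ∬_R (13) · |J| du dv = ∫_0^2 ∫_0^3 (195) dv du.

Inner (v): 585.
Outer (u): 1170.

Therefore ∬_D (13) dx dy = 1170.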